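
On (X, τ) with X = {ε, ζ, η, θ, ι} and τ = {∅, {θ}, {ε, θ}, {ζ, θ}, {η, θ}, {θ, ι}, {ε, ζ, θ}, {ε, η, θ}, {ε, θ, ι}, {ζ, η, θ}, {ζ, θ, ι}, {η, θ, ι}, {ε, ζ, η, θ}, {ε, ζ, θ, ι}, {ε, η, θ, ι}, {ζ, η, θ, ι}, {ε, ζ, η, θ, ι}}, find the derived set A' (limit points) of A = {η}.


A' = ∅

For each x ∈ X, list the open sets U ∈ τ with x ∈ U, then check whether U ∩ (A ∖ {x}) ≠ ∅ for every such U.
  x = ε: open {ε, θ} ∋ x has {ε, θ} ∩ (A ∖ {ε}) = ∅, so x is NOT a limit point.
  x = ζ: open {ζ, θ} ∋ x has {ζ, θ} ∩ (A ∖ {ζ}) = ∅, so x is NOT a limit point.
  x = η: open {η, θ} ∋ x has {η, θ} ∩ (A ∖ {η}) = ∅, so x is NOT a limit point.
  x = θ: open {θ} ∋ x has {θ} ∩ (A ∖ {θ}) = ∅, so x is NOT a limit point.
  x = ι: open {θ, ι} ∋ x has {θ, ι} ∩ (A ∖ {ι}) = ∅, so x is NOT a limit point.
Collecting: A' = ∅.


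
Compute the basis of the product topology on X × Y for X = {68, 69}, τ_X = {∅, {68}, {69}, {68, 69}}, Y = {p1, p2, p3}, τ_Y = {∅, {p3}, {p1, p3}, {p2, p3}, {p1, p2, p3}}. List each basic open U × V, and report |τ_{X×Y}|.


Basis B = {∅ × ∅, {68} × {p3}, {69} × {p3}, {68} × {p1, p3}, {68} × {p2, p3}, {68, 69} × {p3}, {69} × {p1, p3}, {69} × {p2, p3}, {68} × {p1, p2, p3}, {69} × {p1, p2, p3}, {68, 69} × {p1, p3}, {68, 69} × {p2, p3}, {68, 69} × {p1, p2, p3}}; |τ_{X×Y}| = 25.

Enumerate products U × V with U ∈ τ_X, V ∈ τ_Y (deduplicated):
  ∅ × ∅ = {} (∅)
  {68} × {p3} = {(68,p3)}
  {69} × {p3} = {(69,p3)}
  {68} × {p1, p3} = {(68,p1), (68,p3)}
  {68} × {p2, p3} = {(68,p2), (68,p3)}
  {68, 69} × {p3} = {(68,p3), (69,p3)}
  {69} × {p1, p3} = {(69,p1), (69,p3)}
  {69} × {p2, p3} = {(69,p2), (69,p3)}
  {68} × {p1, p2, p3} = {(68,p1), (68,p2), (68,p3)}
  {69} × {p1, p2, p3} = {(69,p1), (69,p2), (69,p3)}
  {68, 69} × {p1, p3} = {(68,p1), (68,p3), (69,p1), (69,p3)}
  {68, 69} × {p2, p3} = {(68,p2), (68,p3), (69,p2), (69,p3)}
  {68, 69} × {p1, p2, p3} = {(68,p1), (68,p2), (68,p3), (69,p1), (69,p2), (69,p3)}
These 13 distinct sets form the basis B.
Close under arbitrary unions to get τ_{X×Y}; counting gives |τ_{X×Y}| = 25.


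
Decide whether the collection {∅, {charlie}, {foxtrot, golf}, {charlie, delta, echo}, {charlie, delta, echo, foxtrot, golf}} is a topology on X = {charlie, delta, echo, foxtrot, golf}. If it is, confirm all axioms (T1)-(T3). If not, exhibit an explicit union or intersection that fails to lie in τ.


τ is NOT a topology on X.

Axiom (T1): ∅ ∈ τ? Yes; X ∈ τ? Yes.
Axiom (T2/T3): check pairwise unions and intersections of members of τ.
Counterexample for (T2): {charlie} ∪ {foxtrot, golf} = {charlie, foxtrot, golf} ∉ τ. Therefore τ is NOT a topology.


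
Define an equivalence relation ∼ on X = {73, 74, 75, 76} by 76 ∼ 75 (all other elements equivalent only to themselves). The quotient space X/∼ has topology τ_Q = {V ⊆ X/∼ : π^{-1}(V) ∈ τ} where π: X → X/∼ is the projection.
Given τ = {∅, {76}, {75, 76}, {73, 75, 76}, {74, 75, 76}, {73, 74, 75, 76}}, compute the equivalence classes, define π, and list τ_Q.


X/∼ = {[73], [74], [75=76]}; |τ_Q| = 5.

Equivalence classes: [73], [74], [75=76].
Quotient map π: X → X/∼ sends 73 ↦ [73], 74 ↦ [74], 75 ↦ [75=76], 76 ↦ [75=76].
For each subset V ⊆ X/∼, compute π^{-1}(V) ⊆ X and check whether π^{-1}(V) ∈ τ. V is open in τ_Q iff π^{-1}(V) ∈ τ.
  V = {}: π^{-1}(V) = ∅ ∈ τ ✓.
  V = {[73]}: π^{-1}(V) = {73} ∉ τ ✗.
  V = {[74]}: π^{-1}(V) = {74} ∉ τ ✗.
  V = {[73], [74]}: π^{-1}(V) = {73, 74} ∉ τ ✗.
  V = {[75=76]}: π^{-1}(V) = {75, 76} ∈ τ ✓.
  V = {[73], [75=76]}: π^{-1}(V) = {73, 75, 76} ∈ τ ✓.
  V = {[74], [75=76]}: π^{-1}(V) = {74, 75, 76} ∈ τ ✓.
  V = {[73], [74], [75=76]}: π^{-1}(V) = {73, 74, 75, 76} ∈ τ ✓.
Open sets in the quotient: τ_Q = {{}, {[75=76]}, {[73], [75=76]}, {[74], [75=76]}, {[73], [74], [75=76]}} (5 elements).


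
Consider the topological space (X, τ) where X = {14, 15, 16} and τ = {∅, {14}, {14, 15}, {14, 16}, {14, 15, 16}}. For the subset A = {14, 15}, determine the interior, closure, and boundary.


int(A) = {14, 15}, cl(A) = {14, 15, 16}, ∂A = {16}.

Closed sets in (X, τ) are complements of opens:
  closed(X, τ) = {∅, {15}, {16}, {15, 16}, {14, 15, 16}}.
int(A) = ⋃ {U ∈ τ : U ⊆ A}. Opens contained in A: ∅, {14}, {14, 15}.
Taking the union of these: int(A) = {14, 15}.
cl(A) = ⋂ {C closed : A ⊆ C}. Closed sets containing A: {14, 15, 16}.
Intersecting these: cl(A) = {14, 15, 16}.
∂A = cl(A) ∖ int(A) = {14, 15, 16} ∖ {14, 15} = {16}.


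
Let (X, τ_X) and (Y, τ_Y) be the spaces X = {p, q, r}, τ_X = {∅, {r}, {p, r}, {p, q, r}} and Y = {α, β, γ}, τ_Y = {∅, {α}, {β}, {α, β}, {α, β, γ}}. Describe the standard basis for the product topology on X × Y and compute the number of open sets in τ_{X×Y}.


Basis B = {∅ × ∅, {r} × {α}, {r} × {β}, {p, r} × {α}, {p, r} × {β}, {r} × {α, β}, {p, q, r} × {α}, {p, q, r} × {β}, {r} × {α, β, γ}, {p, r} × {α, β}, {p, r} × {α, β, γ}, {p, q, r} × {α, β}, {p, q, r} × {α, β, γ}}; |τ_{X×Y}| = 30.

Enumerate products U × V with U ∈ τ_X, V ∈ τ_Y (deduplicated):
  ∅ × ∅ = {} (∅)
  {r} × {α} = {(r,α)}
  {r} × {β} = {(r,β)}
  {p, r} × {α} = {(p,α), (r,α)}
  {p, r} × {β} = {(p,β), (r,β)}
  {r} × {α, β} = {(r,α), (r,β)}
  {p, q, r} × {α} = {(p,α), (q,α), (r,α)}
  {p, q, r} × {β} = {(p,β), (q,β), (r,β)}
  {r} × {α, β, γ} = {(r,α), (r,β), (r,γ)}
  {p, r} × {α, β} = {(p,α), (p,β), (r,α), (r,β)}
  {p, r} × {α, β, γ} = {(p,α), (p,β), (p,γ), (r,α), (r,β), (r,γ)}
  {p, q, r} × {α, β} = {(p,α), (p,β), (q,α), (q,β), (r,α), (r,β)}
  {p, q, r} × {α, β, γ} = {(p,α), (p,β), (p,γ), (q,α), (q,β), (q,γ), (r,α), (r,β), (r,γ)}
These 13 distinct sets form the basis B.
Close under arbitrary unions to get τ_{X×Y}; counting gives |τ_{X×Y}| = 30.


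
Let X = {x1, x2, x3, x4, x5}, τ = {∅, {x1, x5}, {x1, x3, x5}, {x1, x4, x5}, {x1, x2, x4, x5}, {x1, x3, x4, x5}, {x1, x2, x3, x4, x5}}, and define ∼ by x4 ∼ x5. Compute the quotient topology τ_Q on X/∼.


X/∼ = {[x1], [x2], [x3], [x4=x5]}; |τ_Q| = 5.

Equivalence classes: [x1], [x2], [x3], [x4=x5].
Quotient map π: X → X/∼ sends x1 ↦ [x1], x2 ↦ [x2], x3 ↦ [x3], x4 ↦ [x4=x5], x5 ↦ [x4=x5].
For each subset V ⊆ X/∼, compute π^{-1}(V) ⊆ X and check whether π^{-1}(V) ∈ τ. V is open in τ_Q iff π^{-1}(V) ∈ τ.
  V = {}: π^{-1}(V) = ∅ ∈ τ ✓.
  V = {[x1]}: π^{-1}(V) = {x1} ∉ τ ✗.
  V = {[x2]}: π^{-1}(V) = {x2} ∉ τ ✗.
  V = {[x1], [x2]}: π^{-1}(V) = {x1, x2} ∉ τ ✗.
  V = {[x3]}: π^{-1}(V) = {x3} ∉ τ ✗.
  V = {[x1], [x3]}: π^{-1}(V) = {x1, x3} ∉ τ ✗.
  V = {[x2], [x3]}: π^{-1}(V) = {x2, x3} ∉ τ ✗.
  V = {[x1], [x2], [x3]}: π^{-1}(V) = {x1, x2, x3} ∉ τ ✗.
  V = {[x4=x5]}: π^{-1}(V) = {x4, x5} ∉ τ ✗.
  V = {[x1], [x4=x5]}: π^{-1}(V) = {x1, x4, x5} ∈ τ ✓.
  V = {[x2], [x4=x5]}: π^{-1}(V) = {x2, x4, x5} ∉ τ ✗.
  V = {[x1], [x2], [x4=x5]}: π^{-1}(V) = {x1, x2, x4, x5} ∈ τ ✓.
  V = {[x3], [x4=x5]}: π^{-1}(V) = {x3, x4, x5} ∉ τ ✗.
  V = {[x1], [x3], [x4=x5]}: π^{-1}(V) = {x1, x3, x4, x5} ∈ τ ✓.
  V = {[x2], [x3], [x4=x5]}: π^{-1}(V) = {x2, x3, x4, x5} ∉ τ ✗.
  V = {[x1], [x2], [x3], [x4=x5]}: π^{-1}(V) = {x1, x2, x3, x4, x5} ∈ τ ✓.
Open sets in the quotient: τ_Q = {{}, {[x1], [x4=x5]}, {[x1], [x2], [x4=x5]}, {[x1], [x3], [x4=x5]}, {[x1], [x2], [x3], [x4=x5]}} (5 elements).


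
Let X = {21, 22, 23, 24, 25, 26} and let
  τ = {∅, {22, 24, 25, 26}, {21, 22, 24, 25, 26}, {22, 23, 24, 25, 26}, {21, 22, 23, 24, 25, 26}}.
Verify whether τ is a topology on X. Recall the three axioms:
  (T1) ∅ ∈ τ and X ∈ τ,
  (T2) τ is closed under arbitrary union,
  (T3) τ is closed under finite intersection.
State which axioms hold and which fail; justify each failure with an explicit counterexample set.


τ IS a topology on X.

Axiom (T1): ∅ ∈ τ? Yes; X ∈ τ? Yes.
Axiom (T2/T3): check pairwise unions and intersections of members of τ.
All pairwise intersections and unions checked — each lies in τ. Therefore τ satisfies (T1), (T2), (T3): it IS a topology on X.


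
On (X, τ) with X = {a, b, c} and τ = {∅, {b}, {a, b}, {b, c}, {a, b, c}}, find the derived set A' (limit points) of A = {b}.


A' = {a, c}

For each x ∈ X, list the open sets U ∈ τ with x ∈ U, then check whether U ∩ (A ∖ {x}) ≠ ∅ for every such U.
  x = a: opens ∋ x are {a, b}, {a, b, c}; each meets A ∖ {a}, so x IS a limit point.
  x = b: open {b} ∋ x has {b} ∩ (A ∖ {b}) = ∅, so x is NOT a limit point.
  x = c: opens ∋ x are {b, c}, {a, b, c}; each meets A ∖ {c}, so x IS a limit point.
Collecting: A' = {a, c}.


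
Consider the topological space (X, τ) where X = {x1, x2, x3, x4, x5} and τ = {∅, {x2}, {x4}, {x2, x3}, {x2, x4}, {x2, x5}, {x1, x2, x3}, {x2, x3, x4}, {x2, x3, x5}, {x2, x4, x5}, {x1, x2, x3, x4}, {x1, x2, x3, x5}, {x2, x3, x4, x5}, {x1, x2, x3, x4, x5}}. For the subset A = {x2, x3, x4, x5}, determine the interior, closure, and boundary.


int(A) = {x2, x3, x4, x5}, cl(A) = {x1, x2, x3, x4, x5}, ∂A = {x1}.

Closed sets in (X, τ) are complements of opens:
  closed(X, τ) = {∅, {x1}, {x4}, {x5}, {x1, x3}, {x1, x4}, {x1, x5}, {x4, x5}, {x1, x3, x4}, {x1, x3, x5}, {x1, x4, x5}, {x1, x2, x3, x5}, {x1, x3, x4, x5}, {x1, x2, x3, x4, x5}}.
int(A) = ⋃ {U ∈ τ : U ⊆ A}. Opens contained in A: ∅, {x2}, {x4}, {x2, x3}, {x2, x4}, {x2, x5}, {x2, x3, x4}, {x2, x3, x5}, {x2, x4, x5}, {x2, x3, x4, x5}.
Taking the union of these: int(A) = {x2, x3, x4, x5}.
cl(A) = ⋂ {C closed : A ⊆ C}. Closed sets containing A: {x1, x2, x3, x4, x5}.
Intersecting these: cl(A) = {x1, x2, x3, x4, x5}.
∂A = cl(A) ∖ int(A) = {x1, x2, x3, x4, x5} ∖ {x2, x3, x4, x5} = {x1}.


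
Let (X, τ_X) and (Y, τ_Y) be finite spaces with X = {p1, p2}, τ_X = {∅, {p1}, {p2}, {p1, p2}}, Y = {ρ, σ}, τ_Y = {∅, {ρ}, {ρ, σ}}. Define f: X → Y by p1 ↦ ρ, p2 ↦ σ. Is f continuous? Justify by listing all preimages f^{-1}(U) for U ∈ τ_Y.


f IS continuous.

Compute f^{-1}(U) for each U ∈ τ_Y:
  U = ∅: f^{-1}(U) = ∅ ∈ τ_X ✓.
  U = {ρ}: f^{-1}(U) = {p1} ∈ τ_X ✓.
  U = {ρ, σ}: f^{-1}(U) = {p1, p2} ∈ τ_X ✓.
Every preimage lies in τ_X, so f IS continuous.


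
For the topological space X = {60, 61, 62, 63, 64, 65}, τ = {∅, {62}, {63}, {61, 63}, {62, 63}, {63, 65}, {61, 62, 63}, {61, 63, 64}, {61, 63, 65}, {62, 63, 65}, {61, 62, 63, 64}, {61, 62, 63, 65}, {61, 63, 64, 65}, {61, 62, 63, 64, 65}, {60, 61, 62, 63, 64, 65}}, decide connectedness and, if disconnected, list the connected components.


(X, τ) is connected.

Find clopen sets (U ∈ τ with X ∖ U ∈ τ):
  U = ∅, X ∖ U = {60, 61, 62, 63, 64, 65} — both open, so U is clopen.
  U = {60, 61, 62, 63, 64, 65}, X ∖ U = ∅ — both open, so U is clopen.
Only trivial clopens (∅ and X) exist, so (X, τ) is connected.
Compute connected components by grouping points that agree on all clopens:
  component: {60, 61, 62, 63, 64, 65}


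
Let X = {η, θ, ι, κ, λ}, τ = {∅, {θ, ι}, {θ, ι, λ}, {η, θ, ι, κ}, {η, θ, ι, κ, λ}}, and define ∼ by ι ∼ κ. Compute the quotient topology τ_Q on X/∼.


X/∼ = {[η], [θ], [ι=κ], [λ]}; |τ_Q| = 3.

Equivalence classes: [η], [θ], [ι=κ], [λ].
Quotient map π: X → X/∼ sends η ↦ [η], θ ↦ [θ], ι ↦ [ι=κ], κ ↦ [ι=κ], λ ↦ [λ].
For each subset V ⊆ X/∼, compute π^{-1}(V) ⊆ X and check whether π^{-1}(V) ∈ τ. V is open in τ_Q iff π^{-1}(V) ∈ τ.
  V = {}: π^{-1}(V) = ∅ ∈ τ ✓.
  V = {[η]}: π^{-1}(V) = {η} ∉ τ ✗.
  V = {[θ]}: π^{-1}(V) = {θ} ∉ τ ✗.
  V = {[η], [θ]}: π^{-1}(V) = {η, θ} ∉ τ ✗.
  V = {[ι=κ]}: π^{-1}(V) = {ι, κ} ∉ τ ✗.
  V = {[η], [ι=κ]}: π^{-1}(V) = {η, ι, κ} ∉ τ ✗.
  V = {[θ], [ι=κ]}: π^{-1}(V) = {θ, ι, κ} ∉ τ ✗.
  V = {[η], [θ], [ι=κ]}: π^{-1}(V) = {η, θ, ι, κ} ∈ τ ✓.
  V = {[λ]}: π^{-1}(V) = {λ} ∉ τ ✗.
  V = {[η], [λ]}: π^{-1}(V) = {η, λ} ∉ τ ✗.
  V = {[θ], [λ]}: π^{-1}(V) = {θ, λ} ∉ τ ✗.
  V = {[η], [θ], [λ]}: π^{-1}(V) = {η, θ, λ} ∉ τ ✗.
  V = {[ι=κ], [λ]}: π^{-1}(V) = {ι, κ, λ} ∉ τ ✗.
  V = {[η], [ι=κ], [λ]}: π^{-1}(V) = {η, ι, κ, λ} ∉ τ ✗.
  V = {[θ], [ι=κ], [λ]}: π^{-1}(V) = {θ, ι, κ, λ} ∉ τ ✗.
  V = {[η], [θ], [ι=κ], [λ]}: π^{-1}(V) = {η, θ, ι, κ, λ} ∈ τ ✓.
Open sets in the quotient: τ_Q = {{}, {[η], [θ], [ι=κ]}, {[η], [θ], [ι=κ], [λ]}} (3 elements).


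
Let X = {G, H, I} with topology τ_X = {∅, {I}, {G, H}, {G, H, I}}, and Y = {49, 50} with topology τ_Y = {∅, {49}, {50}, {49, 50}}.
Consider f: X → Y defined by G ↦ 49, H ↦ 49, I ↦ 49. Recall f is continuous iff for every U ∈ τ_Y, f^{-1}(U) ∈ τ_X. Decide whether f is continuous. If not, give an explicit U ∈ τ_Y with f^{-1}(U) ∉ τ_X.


f IS continuous.

Compute f^{-1}(U) for each U ∈ τ_Y:
  U = ∅: f^{-1}(U) = ∅ ∈ τ_X ✓.
  U = {49}: f^{-1}(U) = {G, H, I} ∈ τ_X ✓.
  U = {50}: f^{-1}(U) = ∅ ∈ τ_X ✓.
  U = {49, 50}: f^{-1}(U) = {G, H, I} ∈ τ_X ✓.
Every preimage lies in τ_X, so f IS continuous.


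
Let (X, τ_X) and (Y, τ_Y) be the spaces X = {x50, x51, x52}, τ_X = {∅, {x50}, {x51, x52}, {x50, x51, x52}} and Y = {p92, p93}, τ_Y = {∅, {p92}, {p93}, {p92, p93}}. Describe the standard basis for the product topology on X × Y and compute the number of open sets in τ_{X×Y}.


Basis B = {∅ × ∅, {x50} × {p92}, {x50} × {p93}, {x50} × {p92, p93}, {x51, x52} × {p92}, {x51, x52} × {p93}, {x50, x51, x52} × {p92}, {x50, x51, x52} × {p93}, {x51, x52} × {p92, p93}, {x50, x51, x52} × {p92, p93}}; |τ_{X×Y}| = 16.

Enumerate products U × V with U ∈ τ_X, V ∈ τ_Y (deduplicated):
  ∅ × ∅ = {} (∅)
  {x50} × {p92} = {(x50,p92)}
  {x50} × {p93} = {(x50,p93)}
  {x50} × {p92, p93} = {(x50,p92), (x50,p93)}
  {x51, x52} × {p92} = {(x51,p92), (x52,p92)}
  {x51, x52} × {p93} = {(x51,p93), (x52,p93)}
  {x50, x51, x52} × {p92} = {(x50,p92), (x51,p92), (x52,p92)}
  {x50, x51, x52} × {p93} = {(x50,p93), (x51,p93), (x52,p93)}
  {x51, x52} × {p92, p93} = {(x51,p92), (x51,p93), (x52,p92), (x52,p93)}
  {x50, x51, x52} × {p92, p93} = {(x50,p92), (x50,p93), (x51,p92), (x51,p93), (x52,p92), (x52,p93)}
These 10 distinct sets form the basis B.
Close under arbitrary unions to get τ_{X×Y}; counting gives |τ_{X×Y}| = 16.


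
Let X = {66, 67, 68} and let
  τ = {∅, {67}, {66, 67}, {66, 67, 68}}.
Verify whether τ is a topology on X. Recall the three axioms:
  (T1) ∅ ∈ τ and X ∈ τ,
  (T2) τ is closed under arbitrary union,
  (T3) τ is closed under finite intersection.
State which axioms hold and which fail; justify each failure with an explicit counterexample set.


τ IS a topology on X.

Axiom (T1): ∅ ∈ τ? Yes; X ∈ τ? Yes.
Axiom (T2/T3): check pairwise unions and intersections of members of τ.
All pairwise intersections and unions checked — each lies in τ. Therefore τ satisfies (T1), (T2), (T3): it IS a topology on X.


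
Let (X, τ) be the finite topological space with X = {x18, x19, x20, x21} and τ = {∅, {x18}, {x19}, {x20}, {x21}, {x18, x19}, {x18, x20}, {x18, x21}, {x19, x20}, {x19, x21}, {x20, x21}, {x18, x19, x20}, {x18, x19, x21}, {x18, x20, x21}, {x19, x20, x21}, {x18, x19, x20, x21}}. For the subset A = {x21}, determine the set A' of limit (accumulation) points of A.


A' = ∅

For each x ∈ X, list the open sets U ∈ τ with x ∈ U, then check whether U ∩ (A ∖ {x}) ≠ ∅ for every such U.
  x = x18: open {x18} ∋ x has {x18} ∩ (A ∖ {x18}) = ∅, so x is NOT a limit point.
  x = x19: open {x19} ∋ x has {x19} ∩ (A ∖ {x19}) = ∅, so x is NOT a limit point.
  x = x20: open {x20} ∋ x has {x20} ∩ (A ∖ {x20}) = ∅, so x is NOT a limit point.
  x = x21: open {x21} ∋ x has {x21} ∩ (A ∖ {x21}) = ∅, so x is NOT a limit point.
Collecting: A' = ∅.


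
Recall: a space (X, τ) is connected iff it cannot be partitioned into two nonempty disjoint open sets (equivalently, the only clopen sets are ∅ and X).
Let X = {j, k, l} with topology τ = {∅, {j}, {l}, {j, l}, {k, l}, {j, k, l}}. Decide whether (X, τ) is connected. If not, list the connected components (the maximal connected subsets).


(X, τ) is disconnected; components = [{j}, {k, l}].

Find clopen sets (U ∈ τ with X ∖ U ∈ τ):
  U = ∅, X ∖ U = {j, k, l} — both open, so U is clopen.
  U = {j}, X ∖ U = {k, l} — both open, so U is clopen.
  U = {k, l}, X ∖ U = {j} — both open, so U is clopen.
  U = {j, k, l}, X ∖ U = ∅ — both open, so U is clopen.
Nontrivial clopen(s) exist: e.g. {k, l}. So (X, τ) is disconnected.
Compute connected components by grouping points that agree on all clopens:
  component: {j}
  component: {k, l}


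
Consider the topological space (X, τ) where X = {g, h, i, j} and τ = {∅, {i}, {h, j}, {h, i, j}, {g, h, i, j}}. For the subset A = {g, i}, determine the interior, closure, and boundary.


int(A) = {i}, cl(A) = {g, i}, ∂A = {g}.

Closed sets in (X, τ) are complements of opens:
  closed(X, τ) = {∅, {g}, {g, i}, {g, h, j}, {g, h, i, j}}.
int(A) = ⋃ {U ∈ τ : U ⊆ A}. Opens contained in A: ∅, {i}.
Taking the union of these: int(A) = {i}.
cl(A) = ⋂ {C closed : A ⊆ C}. Closed sets containing A: {g, i}, {g, h, i, j}.
Intersecting these: cl(A) = {g, i}.
∂A = cl(A) ∖ int(A) = {g, i} ∖ {i} = {g}.


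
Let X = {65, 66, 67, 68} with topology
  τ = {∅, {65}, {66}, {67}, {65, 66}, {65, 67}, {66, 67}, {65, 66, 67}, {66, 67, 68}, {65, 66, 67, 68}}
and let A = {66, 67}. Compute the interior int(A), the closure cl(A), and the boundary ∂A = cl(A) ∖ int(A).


int(A) = {66, 67}, cl(A) = {66, 67, 68}, ∂A = {68}.

Closed sets in (X, τ) are complements of opens:
  closed(X, τ) = {∅, {65}, {68}, {65, 68}, {66, 68}, {67, 68}, {65, 66, 68}, {65, 67, 68}, {66, 67, 68}, {65, 66, 67, 68}}.
int(A) = ⋃ {U ∈ τ : U ⊆ A}. Opens contained in A: ∅, {66}, {67}, {66, 67}.
Taking the union of these: int(A) = {66, 67}.
cl(A) = ⋂ {C closed : A ⊆ C}. Closed sets containing A: {66, 67, 68}, {65, 66, 67, 68}.
Intersecting these: cl(A) = {66, 67, 68}.
∂A = cl(A) ∖ int(A) = {66, 67, 68} ∖ {66, 67} = {68}.


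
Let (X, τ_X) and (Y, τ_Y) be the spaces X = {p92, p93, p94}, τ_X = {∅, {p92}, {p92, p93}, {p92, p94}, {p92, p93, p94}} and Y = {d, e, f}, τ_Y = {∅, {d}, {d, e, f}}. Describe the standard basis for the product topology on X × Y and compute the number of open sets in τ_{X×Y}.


Basis B = {∅ × ∅, {p92} × {d}, {p92, p93} × {d}, {p92, p94} × {d}, {p92} × {d, e, f}, {p92, p93, p94} × {d}, {p92, p93} × {d, e, f}, {p92, p94} × {d, e, f}, {p92, p93, p94} × {d, e, f}}; |τ_{X×Y}| = 14.

Enumerate products U × V with U ∈ τ_X, V ∈ τ_Y (deduplicated):
  ∅ × ∅ = {} (∅)
  {p92} × {d} = {(p92,d)}
  {p92, p93} × {d} = {(p92,d), (p93,d)}
  {p92, p94} × {d} = {(p92,d), (p94,d)}
  {p92} × {d, e, f} = {(p92,d), (p92,e), (p92,f)}
  {p92, p93, p94} × {d} = {(p92,d), (p93,d), (p94,d)}
  {p92, p93} × {d, e, f} = {(p92,d), (p92,e), (p92,f), (p93,d), (p93,e), (p93,f)}
  {p92, p94} × {d, e, f} = {(p92,d), (p92,e), (p92,f), (p94,d), (p94,e), (p94,f)}
  {p92, p93, p94} × {d, e, f} = {(p92,d), (p92,e), (p92,f), (p93,d), (p93,e), (p93,f), (p94,d), (p94,e), (p94,f)}
These 9 distinct sets form the basis B.
Close under arbitrary unions to get τ_{X×Y}; counting gives |τ_{X×Y}| = 14.


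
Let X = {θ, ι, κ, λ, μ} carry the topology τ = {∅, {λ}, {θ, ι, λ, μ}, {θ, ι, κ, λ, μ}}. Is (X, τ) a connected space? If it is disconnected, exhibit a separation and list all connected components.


(X, τ) is connected.

Find clopen sets (U ∈ τ with X ∖ U ∈ τ):
  U = ∅, X ∖ U = {θ, ι, κ, λ, μ} — both open, so U is clopen.
  U = {θ, ι, κ, λ, μ}, X ∖ U = ∅ — both open, so U is clopen.
Only trivial clopens (∅ and X) exist, so (X, τ) is connected.
Compute connected components by grouping points that agree on all clopens:
  component: {θ, ι, κ, λ, μ}


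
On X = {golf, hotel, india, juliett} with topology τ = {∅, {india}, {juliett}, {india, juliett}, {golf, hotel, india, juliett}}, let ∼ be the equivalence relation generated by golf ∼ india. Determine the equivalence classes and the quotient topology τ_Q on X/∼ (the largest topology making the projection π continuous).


X/∼ = {[golf=india], [hotel], [juliett]}; |τ_Q| = 3.

Equivalence classes: [golf=india], [hotel], [juliett].
Quotient map π: X → X/∼ sends golf ↦ [golf=india], hotel ↦ [hotel], india ↦ [golf=india], juliett ↦ [juliett].
For each subset V ⊆ X/∼, compute π^{-1}(V) ⊆ X and check whether π^{-1}(V) ∈ τ. V is open in τ_Q iff π^{-1}(V) ∈ τ.
  V = {}: π^{-1}(V) = ∅ ∈ τ ✓.
  V = {[golf=india]}: π^{-1}(V) = {golf, india} ∉ τ ✗.
  V = {[hotel]}: π^{-1}(V) = {hotel} ∉ τ ✗.
  V = {[golf=india], [hotel]}: π^{-1}(V) = {golf, hotel, india} ∉ τ ✗.
  V = {[juliett]}: π^{-1}(V) = {juliett} ∈ τ ✓.
  V = {[golf=india], [juliett]}: π^{-1}(V) = {golf, india, juliett} ∉ τ ✗.
  V = {[hotel], [juliett]}: π^{-1}(V) = {hotel, juliett} ∉ τ ✗.
  V = {[golf=india], [hotel], [juliett]}: π^{-1}(V) = {golf, hotel, india, juliett} ∈ τ ✓.
Open sets in the quotient: τ_Q = {{}, {[juliett]}, {[golf=india], [hotel], [juliett]}} (3 elements).


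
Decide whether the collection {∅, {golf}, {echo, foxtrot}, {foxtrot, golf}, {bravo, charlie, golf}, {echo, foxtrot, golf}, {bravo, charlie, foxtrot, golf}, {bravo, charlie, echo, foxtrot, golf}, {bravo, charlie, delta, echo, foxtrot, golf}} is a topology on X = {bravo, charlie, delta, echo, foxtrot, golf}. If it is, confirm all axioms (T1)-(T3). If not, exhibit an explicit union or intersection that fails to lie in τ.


τ is NOT a topology on X.

Axiom (T1): ∅ ∈ τ? Yes; X ∈ τ? Yes.
Axiom (T2/T3): check pairwise unions and intersections of members of τ.
Counterexample for (T3): {echo, foxtrot} ∩ {foxtrot, golf} = {foxtrot} ∉ τ. Therefore τ is NOT a topology.


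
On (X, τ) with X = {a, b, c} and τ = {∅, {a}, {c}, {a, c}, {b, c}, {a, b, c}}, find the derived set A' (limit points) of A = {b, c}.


A' = {b}

For each x ∈ X, list the open sets U ∈ τ with x ∈ U, then check whether U ∩ (A ∖ {x}) ≠ ∅ for every such U.
  x = a: open {a} ∋ x has {a} ∩ (A ∖ {a}) = ∅, so x is NOT a limit point.
  x = b: opens ∋ x are {b, c}, {a, b, c}; each meets A ∖ {b}, so x IS a limit point.
  x = c: open {c} ∋ x has {c} ∩ (A ∖ {c}) = ∅, so x is NOT a limit point.
Collecting: A' = {b}.


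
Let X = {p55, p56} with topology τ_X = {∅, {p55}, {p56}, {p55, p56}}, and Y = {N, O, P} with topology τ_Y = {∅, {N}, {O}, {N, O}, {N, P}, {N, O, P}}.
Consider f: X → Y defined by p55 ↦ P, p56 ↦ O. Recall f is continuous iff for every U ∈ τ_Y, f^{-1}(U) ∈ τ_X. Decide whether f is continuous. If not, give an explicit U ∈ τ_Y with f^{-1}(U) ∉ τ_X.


f IS continuous.

Compute f^{-1}(U) for each U ∈ τ_Y:
  U = ∅: f^{-1}(U) = ∅ ∈ τ_X ✓.
  U = {N}: f^{-1}(U) = ∅ ∈ τ_X ✓.
  U = {O}: f^{-1}(U) = {p56} ∈ τ_X ✓.
  U = {N, O}: f^{-1}(U) = {p56} ∈ τ_X ✓.
  U = {N, P}: f^{-1}(U) = {p55} ∈ τ_X ✓.
  U = {N, O, P}: f^{-1}(U) = {p55, p56} ∈ τ_X ✓.
Every preimage lies in τ_X, so f IS continuous.


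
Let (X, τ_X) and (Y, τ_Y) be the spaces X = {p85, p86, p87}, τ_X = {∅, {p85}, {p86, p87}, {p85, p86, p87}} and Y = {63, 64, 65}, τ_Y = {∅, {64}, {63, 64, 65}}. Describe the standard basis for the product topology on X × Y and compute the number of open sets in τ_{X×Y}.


Basis B = {∅ × ∅, {p85} × {64}, {p86, p87} × {64}, {p85} × {63, 64, 65}, {p85, p86, p87} × {64}, {p86, p87} × {63, 64, 65}, {p85, p86, p87} × {63, 64, 65}}; |τ_{X×Y}| = 9.

Enumerate products U × V with U ∈ τ_X, V ∈ τ_Y (deduplicated):
  ∅ × ∅ = {} (∅)
  {p85} × {64} = {(p85,64)}
  {p86, p87} × {64} = {(p86,64), (p87,64)}
  {p85} × {63, 64, 65} = {(p85,63), (p85,64), (p85,65)}
  {p85, p86, p87} × {64} = {(p85,64), (p86,64), (p87,64)}
  {p86, p87} × {63, 64, 65} = {(p86,63), (p86,64), (p86,65), (p87,63), (p87,64), (p87,65)}
  {p85, p86, p87} × {63, 64, 65} = {(p85,63), (p85,64), (p85,65), (p86,63), (p86,64), (p86,65), (p87,63), (p87,64), (p87,65)}
These 7 distinct sets form the basis B.
Close under arbitrary unions to get τ_{X×Y}; counting gives |τ_{X×Y}| = 9.


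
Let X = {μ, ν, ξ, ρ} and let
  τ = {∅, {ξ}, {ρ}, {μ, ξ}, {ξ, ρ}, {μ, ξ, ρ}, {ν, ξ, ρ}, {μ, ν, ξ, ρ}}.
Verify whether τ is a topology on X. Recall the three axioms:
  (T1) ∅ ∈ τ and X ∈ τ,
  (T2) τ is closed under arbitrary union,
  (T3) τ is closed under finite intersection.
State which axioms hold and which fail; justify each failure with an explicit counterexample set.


τ IS a topology on X.

Axiom (T1): ∅ ∈ τ? Yes; X ∈ τ? Yes.
Axiom (T2/T3): check pairwise unions and intersections of members of τ.
All pairwise intersections and unions checked — each lies in τ. Therefore τ satisfies (T1), (T2), (T3): it IS a topology on X.


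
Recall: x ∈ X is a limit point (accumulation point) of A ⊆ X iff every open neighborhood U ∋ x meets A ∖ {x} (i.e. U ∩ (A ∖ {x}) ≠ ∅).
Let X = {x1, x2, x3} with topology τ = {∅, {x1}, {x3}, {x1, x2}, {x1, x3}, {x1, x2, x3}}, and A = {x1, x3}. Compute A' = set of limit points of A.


A' = {x2}

For each x ∈ X, list the open sets U ∈ τ with x ∈ U, then check whether U ∩ (A ∖ {x}) ≠ ∅ for every such U.
  x = x1: open {x1} ∋ x has {x1} ∩ (A ∖ {x1}) = ∅, so x is NOT a limit point.
  x = x2: opens ∋ x are {x1, x2}, {x1, x2, x3}; each meets A ∖ {x2}, so x IS a limit point.
  x = x3: open {x3} ∋ x has {x3} ∩ (A ∖ {x3}) = ∅, so x is NOT a limit point.
Collecting: A' = {x2}.


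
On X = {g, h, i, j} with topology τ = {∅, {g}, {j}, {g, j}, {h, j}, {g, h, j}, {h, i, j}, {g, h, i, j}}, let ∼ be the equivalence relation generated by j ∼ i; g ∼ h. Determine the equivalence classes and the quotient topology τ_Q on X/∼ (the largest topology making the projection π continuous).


X/∼ = {[g=h], [i=j]}; |τ_Q| = 2.

Equivalence classes: [g=h], [i=j].
Quotient map π: X → X/∼ sends g ↦ [g=h], h ↦ [g=h], i ↦ [i=j], j ↦ [i=j].
For each subset V ⊆ X/∼, compute π^{-1}(V) ⊆ X and check whether π^{-1}(V) ∈ τ. V is open in τ_Q iff π^{-1}(V) ∈ τ.
  V = {}: π^{-1}(V) = ∅ ∈ τ ✓.
  V = {[g=h]}: π^{-1}(V) = {g, h} ∉ τ ✗.
  V = {[i=j]}: π^{-1}(V) = {i, j} ∉ τ ✗.
  V = {[g=h], [i=j]}: π^{-1}(V) = {g, h, i, j} ∈ τ ✓.
Open sets in the quotient: τ_Q = {{}, {[g=h], [i=j]}} (2 elements).


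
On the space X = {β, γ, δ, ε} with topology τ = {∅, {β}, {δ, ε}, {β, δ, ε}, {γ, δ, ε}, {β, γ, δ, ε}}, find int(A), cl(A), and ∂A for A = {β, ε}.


int(A) = {β}, cl(A) = {β, γ, δ, ε}, ∂A = {γ, δ, ε}.

Closed sets in (X, τ) are complements of opens:
  closed(X, τ) = {∅, {β}, {γ}, {β, γ}, {γ, δ, ε}, {β, γ, δ, ε}}.
int(A) = ⋃ {U ∈ τ : U ⊆ A}. Opens contained in A: ∅, {β}.
Taking the union of these: int(A) = {β}.
cl(A) = ⋂ {C closed : A ⊆ C}. Closed sets containing A: {β, γ, δ, ε}.
Intersecting these: cl(A) = {β, γ, δ, ε}.
∂A = cl(A) ∖ int(A) = {β, γ, δ, ε} ∖ {β} = {γ, δ, ε}.


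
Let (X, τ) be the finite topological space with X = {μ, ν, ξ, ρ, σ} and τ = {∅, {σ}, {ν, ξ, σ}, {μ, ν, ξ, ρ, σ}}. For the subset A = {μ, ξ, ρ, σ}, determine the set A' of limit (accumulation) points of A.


A' = {μ, ν, ξ, ρ}

For each x ∈ X, list the open sets U ∈ τ with x ∈ U, then check whether U ∩ (A ∖ {x}) ≠ ∅ for every such U.
  x = μ: opens ∋ x are {μ, ν, ξ, ρ, σ}; each meets A ∖ {μ}, so x IS a limit point.
  x = ν: opens ∋ x are {ν, ξ, σ}, {μ, ν, ξ, ρ, σ}; each meets A ∖ {ν}, so x IS a limit point.
  x = ξ: opens ∋ x are {ν, ξ, σ}, {μ, ν, ξ, ρ, σ}; each meets A ∖ {ξ}, so x IS a limit point.
  x = ρ: opens ∋ x are {μ, ν, ξ, ρ, σ}; each meets A ∖ {ρ}, so x IS a limit point.
  x = σ: open {σ} ∋ x has {σ} ∩ (A ∖ {σ}) = ∅, so x is NOT a limit point.
Collecting: A' = {μ, ν, ξ, ρ}.


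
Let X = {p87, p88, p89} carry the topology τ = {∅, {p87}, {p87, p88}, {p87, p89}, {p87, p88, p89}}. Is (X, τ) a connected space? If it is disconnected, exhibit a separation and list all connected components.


(X, τ) is connected.

Find clopen sets (U ∈ τ with X ∖ U ∈ τ):
  U = ∅, X ∖ U = {p87, p88, p89} — both open, so U is clopen.
  U = {p87, p88, p89}, X ∖ U = ∅ — both open, so U is clopen.
Only trivial clopens (∅ and X) exist, so (X, τ) is connected.
Compute connected components by grouping points that agree on all clopens:
  component: {p87, p88, p89}


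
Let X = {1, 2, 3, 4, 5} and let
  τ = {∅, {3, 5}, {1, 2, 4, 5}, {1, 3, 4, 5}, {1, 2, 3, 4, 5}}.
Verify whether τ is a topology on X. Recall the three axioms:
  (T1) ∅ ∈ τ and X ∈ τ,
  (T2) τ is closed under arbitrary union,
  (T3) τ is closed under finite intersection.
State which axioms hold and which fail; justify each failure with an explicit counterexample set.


τ is NOT a topology on X.

Axiom (T1): ∅ ∈ τ? Yes; X ∈ τ? Yes.
Axiom (T2/T3): check pairwise unions and intersections of members of τ.
Counterexample for (T3): {3, 5} ∩ {1, 2, 4, 5} = {5} ∉ τ. Therefore τ is NOT a topology.


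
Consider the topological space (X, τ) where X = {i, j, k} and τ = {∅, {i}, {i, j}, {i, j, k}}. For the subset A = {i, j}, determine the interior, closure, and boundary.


int(A) = {i, j}, cl(A) = {i, j, k}, ∂A = {k}.

Closed sets in (X, τ) are complements of opens:
  closed(X, τ) = {∅, {k}, {j, k}, {i, j, k}}.
int(A) = ⋃ {U ∈ τ : U ⊆ A}. Opens contained in A: ∅, {i}, {i, j}.
Taking the union of these: int(A) = {i, j}.
cl(A) = ⋂ {C closed : A ⊆ C}. Closed sets containing A: {i, j, k}.
Intersecting these: cl(A) = {i, j, k}.
∂A = cl(A) ∖ int(A) = {i, j, k} ∖ {i, j} = {k}.


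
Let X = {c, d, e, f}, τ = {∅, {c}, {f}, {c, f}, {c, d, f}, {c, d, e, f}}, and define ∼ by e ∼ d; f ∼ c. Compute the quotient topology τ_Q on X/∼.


X/∼ = {[c=f], [d=e]}; |τ_Q| = 3.

Equivalence classes: [c=f], [d=e].
Quotient map π: X → X/∼ sends c ↦ [c=f], d ↦ [d=e], e ↦ [d=e], f ↦ [c=f].
For each subset V ⊆ X/∼, compute π^{-1}(V) ⊆ X and check whether π^{-1}(V) ∈ τ. V is open in τ_Q iff π^{-1}(V) ∈ τ.
  V = {}: π^{-1}(V) = ∅ ∈ τ ✓.
  V = {[c=f]}: π^{-1}(V) = {c, f} ∈ τ ✓.
  V = {[d=e]}: π^{-1}(V) = {d, e} ∉ τ ✗.
  V = {[c=f], [d=e]}: π^{-1}(V) = {c, d, e, f} ∈ τ ✓.
Open sets in the quotient: τ_Q = {{}, {[c=f]}, {[c=f], [d=e]}} (3 elements).


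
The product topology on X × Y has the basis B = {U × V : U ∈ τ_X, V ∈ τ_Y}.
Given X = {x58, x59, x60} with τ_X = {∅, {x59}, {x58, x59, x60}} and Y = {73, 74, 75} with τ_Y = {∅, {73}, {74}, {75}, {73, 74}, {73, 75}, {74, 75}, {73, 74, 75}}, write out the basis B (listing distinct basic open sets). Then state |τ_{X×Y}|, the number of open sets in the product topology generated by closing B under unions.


Basis B = {∅ × ∅, {x59} × {73}, {x59} × {74}, {x59} × {75}, {x59} × {73, 74}, {x59} × {73, 75}, {x59} × {74, 75}, {x58, x59, x60} × {73}, {x58, x59, x60} × {74}, {x58, x59, x60} × {75}, {x59} × {73, 74, 75}, {x58, x59, x60} × {73, 74}, {x58, x59, x60} × {73, 75}, {x58, x59, x60} × {74, 75}, {x58, x59, x60} × {73, 74, 75}}; |τ_{X×Y}| = 27.

Enumerate products U × V with U ∈ τ_X, V ∈ τ_Y (deduplicated):
  ∅ × ∅ = {} (∅)
  {x59} × {73} = {(x59,73)}
  {x59} × {74} = {(x59,74)}
  {x59} × {75} = {(x59,75)}
  {x59} × {73, 74} = {(x59,73), (x59,74)}
  {x59} × {73, 75} = {(x59,73), (x59,75)}
  {x59} × {74, 75} = {(x59,74), (x59,75)}
  {x58, x59, x60} × {73} = {(x58,73), (x59,73), (x60,73)}
  {x58, x59, x60} × {74} = {(x58,74), (x59,74), (x60,74)}
  {x58, x59, x60} × {75} = {(x58,75), (x59,75), (x60,75)}
  {x59} × {73, 74, 75} = {(x59,73), (x59,74), (x59,75)}
  {x58, x59, x60} × {73, 74} = {(x58,73), (x58,74), (x59,73), (x59,74), (x60,73), (x60,74)}
  {x58, x59, x60} × {73, 75} = {(x58,73), (x58,75), (x59,73), (x59,75), (x60,73), (x60,75)}
  {x58, x59, x60} × {74, 75} = {(x58,74), (x58,75), (x59,74), (x59,75), (x60,74), (x60,75)}
  {x58, x59, x60} × {73, 74, 75} = {(x58,73), (x58,74), (x58,75), (x59,73), (x59,74), (x59,75), (x60,73), (x60,74), (x60,75)}
These 15 distinct sets form the basis B.
Close under arbitrary unions to get τ_{X×Y}; counting gives |τ_{X×Y}| = 27.


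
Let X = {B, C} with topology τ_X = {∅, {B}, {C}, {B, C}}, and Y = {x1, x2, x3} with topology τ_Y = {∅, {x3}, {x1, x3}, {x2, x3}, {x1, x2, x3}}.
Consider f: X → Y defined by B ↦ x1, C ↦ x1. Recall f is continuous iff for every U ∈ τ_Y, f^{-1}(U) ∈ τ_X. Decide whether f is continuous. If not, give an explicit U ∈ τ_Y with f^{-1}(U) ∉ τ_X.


f IS continuous.

Compute f^{-1}(U) for each U ∈ τ_Y:
  U = ∅: f^{-1}(U) = ∅ ∈ τ_X ✓.
  U = {x3}: f^{-1}(U) = ∅ ∈ τ_X ✓.
  U = {x1, x3}: f^{-1}(U) = {B, C} ∈ τ_X ✓.
  U = {x2, x3}: f^{-1}(U) = ∅ ∈ τ_X ✓.
  U = {x1, x2, x3}: f^{-1}(U) = {B, C} ∈ τ_X ✓.
Every preimage lies in τ_X, so f IS continuous.


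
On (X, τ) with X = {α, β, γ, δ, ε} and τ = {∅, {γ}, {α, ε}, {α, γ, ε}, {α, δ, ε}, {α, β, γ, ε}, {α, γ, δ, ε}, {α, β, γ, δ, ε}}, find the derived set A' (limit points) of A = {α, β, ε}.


A' = {α, β, δ, ε}

For each x ∈ X, list the open sets U ∈ τ with x ∈ U, then check whether U ∩ (A ∖ {x}) ≠ ∅ for every such U.
  x = α: opens ∋ x are {α, ε}, {α, γ, ε}, {α, δ, ε}, {α, β, γ, ε}, {α, γ, δ, ε}, {α, β, γ, δ, ε}; each meets A ∖ {α}, so x IS a limit point.
  x = β: opens ∋ x are {α, β, γ, ε}, {α, β, γ, δ, ε}; each meets A ∖ {β}, so x IS a limit point.
  x = γ: open {γ} ∋ x has {γ} ∩ (A ∖ {γ}) = ∅, so x is NOT a limit point.
  x = δ: opens ∋ x are {α, δ, ε}, {α, γ, δ, ε}, {α, β, γ, δ, ε}; each meets A ∖ {δ}, so x IS a limit point.
  x = ε: opens ∋ x are {α, ε}, {α, γ, ε}, {α, δ, ε}, {α, β, γ, ε}, {α, γ, δ, ε}, {α, β, γ, δ, ε}; each meets A ∖ {ε}, so x IS a limit point.
Collecting: A' = {α, β, δ, ε}.


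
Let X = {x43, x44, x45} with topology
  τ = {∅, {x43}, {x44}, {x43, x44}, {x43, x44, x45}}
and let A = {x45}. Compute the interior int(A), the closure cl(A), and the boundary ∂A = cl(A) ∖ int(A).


int(A) = ∅, cl(A) = {x45}, ∂A = {x45}.

Closed sets in (X, τ) are complements of opens:
  closed(X, τ) = {∅, {x45}, {x43, x45}, {x44, x45}, {x43, x44, x45}}.
int(A) = ⋃ {U ∈ τ : U ⊆ A}. Opens contained in A: ∅.
Taking the union of these: int(A) = ∅.
cl(A) = ⋂ {C closed : A ⊆ C}. Closed sets containing A: {x45}, {x43, x45}, {x44, x45}, {x43, x44, x45}.
Intersecting these: cl(A) = {x45}.
∂A = cl(A) ∖ int(A) = {x45} ∖ ∅ = {x45}.


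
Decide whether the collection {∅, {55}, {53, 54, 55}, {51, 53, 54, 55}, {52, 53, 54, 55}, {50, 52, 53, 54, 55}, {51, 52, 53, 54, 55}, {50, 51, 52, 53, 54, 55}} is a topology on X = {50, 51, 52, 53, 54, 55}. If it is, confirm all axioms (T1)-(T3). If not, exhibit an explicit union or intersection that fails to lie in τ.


τ IS a topology on X.

Axiom (T1): ∅ ∈ τ? Yes; X ∈ τ? Yes.
Axiom (T2/T3): check pairwise unions and intersections of members of τ.
All pairwise intersections and unions checked — each lies in τ. Therefore τ satisfies (T1), (T2), (T3): it IS a topology on X.


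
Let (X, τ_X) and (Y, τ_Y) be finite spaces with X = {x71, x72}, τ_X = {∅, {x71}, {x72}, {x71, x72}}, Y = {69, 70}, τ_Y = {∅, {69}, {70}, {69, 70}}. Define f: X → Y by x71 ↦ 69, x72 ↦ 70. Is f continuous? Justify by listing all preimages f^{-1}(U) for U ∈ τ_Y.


f IS continuous.

Compute f^{-1}(U) for each U ∈ τ_Y:
  U = ∅: f^{-1}(U) = ∅ ∈ τ_X ✓.
  U = {69}: f^{-1}(U) = {x71} ∈ τ_X ✓.
  U = {70}: f^{-1}(U) = {x72} ∈ τ_X ✓.
  U = {69, 70}: f^{-1}(U) = {x71, x72} ∈ τ_X ✓.
Every preimage lies in τ_X, so f IS continuous.


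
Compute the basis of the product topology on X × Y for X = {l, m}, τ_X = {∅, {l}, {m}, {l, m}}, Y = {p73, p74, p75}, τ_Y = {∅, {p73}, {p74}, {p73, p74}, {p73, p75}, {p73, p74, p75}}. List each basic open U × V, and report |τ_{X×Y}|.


Basis B = {∅ × ∅, {l} × {p73}, {l} × {p74}, {m} × {p73}, {m} × {p74}, {l} × {p73, p74}, {l} × {p73, p75}, {l, m} × {p73}, {l, m} × {p74}, {m} × {p73, p74}, {m} × {p73, p75}, {l} × {p73, p74, p75}, {m} × {p73, p74, p75}, {l, m} × {p73, p74}, {l, m} × {p73, p75}, {l, m} × {p73, p74, p75}}; |τ_{X×Y}| = 36.

Enumerate products U × V with U ∈ τ_X, V ∈ τ_Y (deduplicated):
  ∅ × ∅ = {} (∅)
  {l} × {p73} = {(l,p73)}
  {l} × {p74} = {(l,p74)}
  {m} × {p73} = {(m,p73)}
  {m} × {p74} = {(m,p74)}
  {l} × {p73, p74} = {(l,p73), (l,p74)}
  {l} × {p73, p75} = {(l,p73), (l,p75)}
  {l, m} × {p73} = {(l,p73), (m,p73)}
  {l, m} × {p74} = {(l,p74), (m,p74)}
  {m} × {p73, p74} = {(m,p73), (m,p74)}
  {m} × {p73, p75} = {(m,p73), (m,p75)}
  {l} × {p73, p74, p75} = {(l,p73), (l,p74), (l,p75)}
  {m} × {p73, p74, p75} = {(m,p73), (m,p74), (m,p75)}
  {l, m} × {p73, p74} = {(l,p73), (l,p74), (m,p73), (m,p74)}
  {l, m} × {p73, p75} = {(l,p73), (l,p75), (m,p73), (m,p75)}
  {l, m} × {p73, p74, p75} = {(l,p73), (l,p74), (l,p75), (m,p73), (m,p74), (m,p75)}
These 16 distinct sets form the basis B.
Close under arbitrary unions to get τ_{X×Y}; counting gives |τ_{X×Y}| = 36.


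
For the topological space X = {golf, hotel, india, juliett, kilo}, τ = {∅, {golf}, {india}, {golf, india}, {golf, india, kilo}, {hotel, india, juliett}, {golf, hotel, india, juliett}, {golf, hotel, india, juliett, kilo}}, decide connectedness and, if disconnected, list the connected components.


(X, τ) is connected.

Find clopen sets (U ∈ τ with X ∖ U ∈ τ):
  U = ∅, X ∖ U = {golf, hotel, india, juliett, kilo} — both open, so U is clopen.
  U = {golf, hotel, india, juliett, kilo}, X ∖ U = ∅ — both open, so U is clopen.
Only trivial clopens (∅ and X) exist, so (X, τ) is connected.
Compute connected components by grouping points that agree on all clopens:
  component: {golf, hotel, india, juliett, kilo}


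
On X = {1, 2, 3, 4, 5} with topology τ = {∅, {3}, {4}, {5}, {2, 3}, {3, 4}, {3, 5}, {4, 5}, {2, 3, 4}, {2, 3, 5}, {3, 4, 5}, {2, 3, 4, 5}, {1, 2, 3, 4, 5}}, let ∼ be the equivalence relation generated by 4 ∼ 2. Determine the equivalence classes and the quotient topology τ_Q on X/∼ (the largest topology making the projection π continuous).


X/∼ = {[1], [2=4], [3], [5]}; |τ_Q| = 7.

Equivalence classes: [1], [2=4], [3], [5].
Quotient map π: X → X/∼ sends 1 ↦ [1], 2 ↦ [2=4], 3 ↦ [3], 4 ↦ [2=4], 5 ↦ [5].
For each subset V ⊆ X/∼, compute π^{-1}(V) ⊆ X and check whether π^{-1}(V) ∈ τ. V is open in τ_Q iff π^{-1}(V) ∈ τ.
  V = {}: π^{-1}(V) = ∅ ∈ τ ✓.
  V = {[1]}: π^{-1}(V) = {1} ∉ τ ✗.
  V = {[2=4]}: π^{-1}(V) = {2, 4} ∉ τ ✗.
  V = {[1], [2=4]}: π^{-1}(V) = {1, 2, 4} ∉ τ ✗.
  V = {[3]}: π^{-1}(V) = {3} ∈ τ ✓.
  V = {[1], [3]}: π^{-1}(V) = {1, 3} ∉ τ ✗.
  V = {[2=4], [3]}: π^{-1}(V) = {2, 3, 4} ∈ τ ✓.
  V = {[1], [2=4], [3]}: π^{-1}(V) = {1, 2, 3, 4} ∉ τ ✗.
  V = {[5]}: π^{-1}(V) = {5} ∈ τ ✓.
  V = {[1], [5]}: π^{-1}(V) = {1, 5} ∉ τ ✗.
  V = {[2=4], [5]}: π^{-1}(V) = {2, 4, 5} ∉ τ ✗.
  V = {[1], [2=4], [5]}: π^{-1}(V) = {1, 2, 4, 5} ∉ τ ✗.
  V = {[3], [5]}: π^{-1}(V) = {3, 5} ∈ τ ✓.
  V = {[1], [3], [5]}: π^{-1}(V) = {1, 3, 5} ∉ τ ✗.
  V = {[2=4], [3], [5]}: π^{-1}(V) = {2, 3, 4, 5} ∈ τ ✓.
  V = {[1], [2=4], [3], [5]}: π^{-1}(V) = {1, 2, 3, 4, 5} ∈ τ ✓.
Open sets in the quotient: τ_Q = {{}, {[3]}, {[2=4], [3]}, {[5]}, {[3], [5]}, {[2=4], [3], [5]}, {[1], [2=4], [3], [5]}} (7 elements).
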